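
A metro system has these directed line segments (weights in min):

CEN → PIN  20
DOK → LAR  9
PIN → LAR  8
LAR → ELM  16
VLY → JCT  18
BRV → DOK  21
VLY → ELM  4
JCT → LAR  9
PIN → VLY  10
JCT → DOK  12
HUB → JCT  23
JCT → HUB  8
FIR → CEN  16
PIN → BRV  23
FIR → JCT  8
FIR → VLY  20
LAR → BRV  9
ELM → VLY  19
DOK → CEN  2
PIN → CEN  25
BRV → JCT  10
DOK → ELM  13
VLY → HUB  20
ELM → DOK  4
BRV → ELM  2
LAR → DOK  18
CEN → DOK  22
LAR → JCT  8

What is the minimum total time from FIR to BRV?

26 min

Compare a few routes:
FIR - VLY - ELM - DOK - LAR - BRV: 20+4+4+9+9 = 46
FIR - JCT - LAR - BRV: 8+9+9 = 26
FIR - JCT - DOK - LAR - BRV: 8+12+9+9 = 38
Cheapest is FIR - JCT - LAR - BRV at 26 min.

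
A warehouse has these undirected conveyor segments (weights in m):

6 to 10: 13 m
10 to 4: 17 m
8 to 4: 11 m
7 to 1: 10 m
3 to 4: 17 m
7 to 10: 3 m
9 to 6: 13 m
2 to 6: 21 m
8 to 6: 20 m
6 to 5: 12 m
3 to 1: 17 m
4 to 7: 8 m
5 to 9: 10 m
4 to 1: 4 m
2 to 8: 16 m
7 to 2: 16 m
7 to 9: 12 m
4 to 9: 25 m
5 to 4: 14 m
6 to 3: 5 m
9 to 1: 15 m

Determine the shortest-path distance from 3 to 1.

17 m

Enumerating some paths:
3 → 4 → 1: 17+4 = 21
3 → 1: 17 = 17
Cheapest is 3 → 1 at 17 m.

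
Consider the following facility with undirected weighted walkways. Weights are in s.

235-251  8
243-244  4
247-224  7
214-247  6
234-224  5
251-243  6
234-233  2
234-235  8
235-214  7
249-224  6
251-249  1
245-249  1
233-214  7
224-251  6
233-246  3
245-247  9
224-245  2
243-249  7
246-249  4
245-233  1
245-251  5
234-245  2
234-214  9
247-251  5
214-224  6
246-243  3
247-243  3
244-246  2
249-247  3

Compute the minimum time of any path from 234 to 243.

8 s

Enumerating some paths:
234–233–246–243: 2+3+3 = 8
234–245–249–247–243: 2+1+3+3 = 9
Cheapest is 234–233–246–243 at 8 s.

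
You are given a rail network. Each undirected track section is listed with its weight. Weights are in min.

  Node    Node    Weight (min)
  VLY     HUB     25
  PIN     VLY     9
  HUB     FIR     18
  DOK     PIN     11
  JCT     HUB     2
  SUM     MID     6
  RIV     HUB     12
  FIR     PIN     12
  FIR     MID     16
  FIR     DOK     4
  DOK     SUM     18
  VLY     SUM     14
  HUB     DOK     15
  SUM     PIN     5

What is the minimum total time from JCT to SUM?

33 min

Settle nodes by increasing distance from JCT:
JCT: 0
HUB: 2  (via JCT)
RIV: 14  (via HUB)
DOK: 17  (via HUB)
FIR: 20  (via HUB)
VLY: 27  (via HUB)
PIN: 28  (via DOK)
SUM: 33  (via PIN)
Shortest route: JCT–HUB–DOK–PIN–SUM = 33 min.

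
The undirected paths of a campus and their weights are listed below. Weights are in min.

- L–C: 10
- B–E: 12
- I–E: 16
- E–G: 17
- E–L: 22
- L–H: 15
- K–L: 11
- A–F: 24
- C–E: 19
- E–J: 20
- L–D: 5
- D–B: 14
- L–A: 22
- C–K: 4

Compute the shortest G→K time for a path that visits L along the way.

50 min

Best G to L: G → E → L costing 39
Best L to K: L → K costing 11
Total via L: 39 + 11 = 50 min.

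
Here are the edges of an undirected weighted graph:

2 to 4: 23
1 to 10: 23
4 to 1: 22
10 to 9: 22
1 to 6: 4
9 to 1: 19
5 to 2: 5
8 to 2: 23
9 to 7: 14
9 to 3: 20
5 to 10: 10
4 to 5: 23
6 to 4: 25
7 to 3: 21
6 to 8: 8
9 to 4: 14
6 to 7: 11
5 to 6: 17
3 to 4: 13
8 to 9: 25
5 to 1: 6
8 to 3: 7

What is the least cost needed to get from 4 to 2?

Settle nodes by increasing distance from 4:
4: 0
3: 13  (via 4)
9: 14  (via 4)
8: 20  (via 3)
1: 22  (via 4)
2: 23  (via 4)
Shortest route: 4 → 2 = 23.

23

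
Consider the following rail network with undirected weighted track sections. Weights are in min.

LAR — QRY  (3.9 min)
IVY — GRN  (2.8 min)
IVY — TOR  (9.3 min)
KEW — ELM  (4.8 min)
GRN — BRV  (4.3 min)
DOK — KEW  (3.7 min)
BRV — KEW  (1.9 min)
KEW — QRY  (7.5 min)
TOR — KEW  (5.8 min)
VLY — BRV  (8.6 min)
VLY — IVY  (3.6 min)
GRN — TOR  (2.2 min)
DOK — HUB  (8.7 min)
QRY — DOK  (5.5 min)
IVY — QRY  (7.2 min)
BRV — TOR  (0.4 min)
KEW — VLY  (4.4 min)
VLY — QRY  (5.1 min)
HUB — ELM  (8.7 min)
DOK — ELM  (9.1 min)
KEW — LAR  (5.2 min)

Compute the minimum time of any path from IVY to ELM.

12.1 min

Candidate routes:
IVY → VLY → KEW → ELM: 3.6+4.4+4.8 = 12.8
IVY → GRN → TOR → BRV → KEW → ELM: 2.8+2.2+0.4+1.9+4.8 = 12.1
The minimum is 12.1 min via IVY → GRN → TOR → BRV → KEW → ELM.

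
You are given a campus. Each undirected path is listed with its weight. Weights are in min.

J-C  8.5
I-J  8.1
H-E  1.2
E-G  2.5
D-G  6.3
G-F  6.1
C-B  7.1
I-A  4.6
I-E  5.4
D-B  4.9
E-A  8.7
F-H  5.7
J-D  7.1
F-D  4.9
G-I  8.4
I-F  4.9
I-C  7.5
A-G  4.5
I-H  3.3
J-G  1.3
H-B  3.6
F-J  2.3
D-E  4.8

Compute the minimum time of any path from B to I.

6.9 min

Settle nodes by increasing distance from B:
B: 0
H: 3.6  (via B)
E: 4.8  (via H)
D: 4.9  (via B)
I: 6.9  (via H)
Shortest route: B → H → I = 6.9 min.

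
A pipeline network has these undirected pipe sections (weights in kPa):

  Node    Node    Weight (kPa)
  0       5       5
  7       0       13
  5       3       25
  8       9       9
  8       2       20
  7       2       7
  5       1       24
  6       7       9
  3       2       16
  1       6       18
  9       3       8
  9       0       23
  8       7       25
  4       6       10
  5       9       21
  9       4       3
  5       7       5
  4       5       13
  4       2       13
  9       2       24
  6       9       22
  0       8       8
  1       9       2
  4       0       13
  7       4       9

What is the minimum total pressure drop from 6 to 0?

Candidate routes:
6 → 7 → 0: 9+13 = 22
6 → 4 → 0: 10+13 = 23
6 → 7 → 5 → 0: 9+5+5 = 19
The minimum is 19 kPa via 6 → 7 → 5 → 0.

19 kPa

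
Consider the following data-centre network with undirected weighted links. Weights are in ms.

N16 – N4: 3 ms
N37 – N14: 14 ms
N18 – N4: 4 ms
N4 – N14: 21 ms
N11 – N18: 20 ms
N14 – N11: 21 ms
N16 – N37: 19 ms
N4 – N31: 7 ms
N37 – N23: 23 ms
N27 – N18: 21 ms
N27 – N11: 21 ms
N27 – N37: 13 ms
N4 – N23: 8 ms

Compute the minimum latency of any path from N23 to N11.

32 ms

Settle nodes by increasing distance from N23:
N23: 0
N4: 8  (via N23)
N16: 11  (via N4)
N18: 12  (via N4)
N31: 15  (via N4)
N37: 23  (via N23)
N14: 29  (via N4)
N11: 32  (via N18)
Shortest route: N23–N4–N18–N11 = 32 ms.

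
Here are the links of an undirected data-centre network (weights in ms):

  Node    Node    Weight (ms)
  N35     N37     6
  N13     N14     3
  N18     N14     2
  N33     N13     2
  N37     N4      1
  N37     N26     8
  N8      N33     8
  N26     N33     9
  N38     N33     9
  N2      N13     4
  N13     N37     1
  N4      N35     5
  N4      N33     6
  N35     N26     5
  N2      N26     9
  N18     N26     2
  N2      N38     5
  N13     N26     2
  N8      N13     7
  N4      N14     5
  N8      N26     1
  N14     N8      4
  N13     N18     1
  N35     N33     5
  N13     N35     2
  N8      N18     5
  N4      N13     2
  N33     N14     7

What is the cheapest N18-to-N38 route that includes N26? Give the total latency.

13 ms

Shortest N18→N26: N18–N26 = 2
Best N26 to N38: N26–N13–N2–N38 costing 11
Total via N26: 2 + 11 = 13 ms.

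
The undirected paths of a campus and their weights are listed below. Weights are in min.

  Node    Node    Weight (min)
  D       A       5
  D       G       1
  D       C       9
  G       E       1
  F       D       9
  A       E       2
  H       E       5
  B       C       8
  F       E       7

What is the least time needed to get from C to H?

16 min

Running Dijkstra from C:
C: 0
B: 8  (via C)
D: 9  (via C)
G: 10  (via D)
E: 11  (via G)
A: 13  (via E)
H: 16  (via E)
Shortest route: C → D → G → E → H = 16 min.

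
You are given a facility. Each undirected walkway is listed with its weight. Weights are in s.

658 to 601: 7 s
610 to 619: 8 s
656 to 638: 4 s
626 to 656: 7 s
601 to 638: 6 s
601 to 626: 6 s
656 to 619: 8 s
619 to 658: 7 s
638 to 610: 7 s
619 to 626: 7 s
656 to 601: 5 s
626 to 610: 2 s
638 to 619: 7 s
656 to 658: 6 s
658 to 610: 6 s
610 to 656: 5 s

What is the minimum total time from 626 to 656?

7 s

Running Dijkstra from 626:
626: 0
610: 2  (via 626)
601: 6  (via 626)
619: 7  (via 626)
656: 7  (via 626)
Shortest route: 626 → 656 = 7 s.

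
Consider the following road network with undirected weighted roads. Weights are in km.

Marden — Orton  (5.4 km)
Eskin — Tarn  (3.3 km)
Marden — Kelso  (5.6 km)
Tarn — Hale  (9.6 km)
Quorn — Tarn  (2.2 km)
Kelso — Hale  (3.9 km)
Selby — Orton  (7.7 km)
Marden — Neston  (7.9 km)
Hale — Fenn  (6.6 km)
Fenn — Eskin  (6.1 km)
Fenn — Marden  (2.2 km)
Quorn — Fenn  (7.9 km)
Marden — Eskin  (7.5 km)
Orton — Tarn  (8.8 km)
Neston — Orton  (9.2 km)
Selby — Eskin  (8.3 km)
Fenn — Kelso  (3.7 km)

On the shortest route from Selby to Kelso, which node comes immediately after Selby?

Eskin

Candidate routes:
Selby - Eskin - Fenn - Kelso: 8.3+6.1+3.7 = 18.1
Selby - Orton - Marden - Kelso: 7.7+5.4+5.6 = 18.7
Cheapest is Selby - Eskin - Fenn - Kelso at 18.1 km.
So from Selby the first move is to Eskin.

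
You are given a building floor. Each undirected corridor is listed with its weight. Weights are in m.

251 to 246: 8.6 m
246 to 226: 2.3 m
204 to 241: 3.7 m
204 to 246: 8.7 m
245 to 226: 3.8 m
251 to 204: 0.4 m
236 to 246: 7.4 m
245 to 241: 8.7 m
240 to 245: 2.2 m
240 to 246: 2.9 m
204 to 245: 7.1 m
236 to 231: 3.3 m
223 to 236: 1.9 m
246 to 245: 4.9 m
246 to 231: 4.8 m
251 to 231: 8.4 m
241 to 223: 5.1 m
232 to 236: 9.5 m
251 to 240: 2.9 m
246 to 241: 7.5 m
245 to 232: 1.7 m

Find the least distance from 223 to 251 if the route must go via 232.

Best 223 to 232: 223 → 236 → 232 costing 11.4
Best 232 to 251: 232 → 245 → 240 → 251 costing 6.8
Total via 232: 11.4 + 6.8 = 18.2 m.

18.2 m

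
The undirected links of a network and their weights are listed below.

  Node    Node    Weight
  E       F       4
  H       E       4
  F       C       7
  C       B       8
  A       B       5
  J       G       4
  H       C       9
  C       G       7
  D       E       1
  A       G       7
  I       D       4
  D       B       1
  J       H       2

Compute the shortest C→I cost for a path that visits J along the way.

Shortest C→J: C → G → J = 11
Best J to I: J → H → E → D → I costing 11
Total via J: 11 + 11 = 22.

22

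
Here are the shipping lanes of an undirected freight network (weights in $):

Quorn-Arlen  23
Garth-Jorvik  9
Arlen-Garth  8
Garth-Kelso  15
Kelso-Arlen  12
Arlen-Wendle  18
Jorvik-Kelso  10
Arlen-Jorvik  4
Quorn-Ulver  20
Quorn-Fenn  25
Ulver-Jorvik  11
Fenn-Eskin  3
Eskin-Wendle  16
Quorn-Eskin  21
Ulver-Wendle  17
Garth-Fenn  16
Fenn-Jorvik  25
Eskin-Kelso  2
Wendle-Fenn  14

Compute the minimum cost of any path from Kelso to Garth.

Compare a few routes:
Kelso → Eskin → Fenn → Garth: 2+3+16 = 21
Kelso → Arlen → Garth: 12+8 = 20
Kelso → Garth: 15 = 15
Kelso → Jorvik → Garth: 10+9 = 19
The minimum is $15 via Kelso → Garth.

$15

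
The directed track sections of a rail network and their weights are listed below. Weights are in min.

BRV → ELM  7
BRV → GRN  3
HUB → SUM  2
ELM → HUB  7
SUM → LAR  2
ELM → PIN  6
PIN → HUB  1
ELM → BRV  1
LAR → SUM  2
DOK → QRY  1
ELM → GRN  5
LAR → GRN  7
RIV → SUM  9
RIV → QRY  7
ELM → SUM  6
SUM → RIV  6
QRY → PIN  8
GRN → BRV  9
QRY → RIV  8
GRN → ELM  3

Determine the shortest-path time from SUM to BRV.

Candidate routes:
SUM - LAR - GRN - ELM - BRV: 2+7+3+1 = 13
SUM - LAR - GRN - BRV: 2+7+9 = 18
Cheapest is SUM - LAR - GRN - ELM - BRV at 13 min.

13 min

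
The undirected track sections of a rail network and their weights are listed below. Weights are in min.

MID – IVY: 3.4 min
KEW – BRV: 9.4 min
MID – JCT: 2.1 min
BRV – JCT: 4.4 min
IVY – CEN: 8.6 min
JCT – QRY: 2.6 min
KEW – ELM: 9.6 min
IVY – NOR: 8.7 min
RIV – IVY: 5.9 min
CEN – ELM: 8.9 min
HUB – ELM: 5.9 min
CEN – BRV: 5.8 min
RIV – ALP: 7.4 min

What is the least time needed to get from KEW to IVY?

Candidate routes:
KEW → BRV → JCT → MID → IVY: 9.4+4.4+2.1+3.4 = 19.3
KEW → ELM → CEN → BRV → JCT → MID → IVY: 9.6+8.9+5.8+4.4+2.1+3.4 = 34.2
KEW → ELM → CEN → IVY: 9.6+8.9+8.6 = 27.1
KEW → BRV → CEN → IVY: 9.4+5.8+8.6 = 23.8
The minimum is 19.3 min via KEW → BRV → JCT → MID → IVY.

19.3 min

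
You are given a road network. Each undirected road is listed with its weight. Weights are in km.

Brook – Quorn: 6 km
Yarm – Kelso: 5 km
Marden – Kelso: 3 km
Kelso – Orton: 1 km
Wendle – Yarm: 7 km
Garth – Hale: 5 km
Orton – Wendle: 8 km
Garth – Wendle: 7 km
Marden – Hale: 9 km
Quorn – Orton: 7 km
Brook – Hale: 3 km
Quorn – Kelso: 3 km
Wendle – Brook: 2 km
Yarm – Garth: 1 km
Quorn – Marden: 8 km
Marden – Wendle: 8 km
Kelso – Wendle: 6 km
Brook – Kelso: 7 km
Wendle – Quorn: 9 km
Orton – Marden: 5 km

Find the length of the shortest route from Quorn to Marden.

6 km

Candidate routes:
Quorn–Marden: 8 = 8
Quorn–Kelso–Marden: 3+3 = 6
Cheapest is Quorn–Kelso–Marden at 6 km.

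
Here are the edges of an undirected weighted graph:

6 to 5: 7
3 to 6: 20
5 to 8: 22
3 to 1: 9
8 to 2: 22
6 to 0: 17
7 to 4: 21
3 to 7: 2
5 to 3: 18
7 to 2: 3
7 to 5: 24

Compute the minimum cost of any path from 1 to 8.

Shortest distances from 1:
1: 0
3: 9  (via 1)
7: 11  (via 3)
2: 14  (via 7)
5: 27  (via 3)
6: 29  (via 3)
4: 32  (via 7)
8: 36  (via 2)
Shortest route: 1–3–7–2–8 = 36.

36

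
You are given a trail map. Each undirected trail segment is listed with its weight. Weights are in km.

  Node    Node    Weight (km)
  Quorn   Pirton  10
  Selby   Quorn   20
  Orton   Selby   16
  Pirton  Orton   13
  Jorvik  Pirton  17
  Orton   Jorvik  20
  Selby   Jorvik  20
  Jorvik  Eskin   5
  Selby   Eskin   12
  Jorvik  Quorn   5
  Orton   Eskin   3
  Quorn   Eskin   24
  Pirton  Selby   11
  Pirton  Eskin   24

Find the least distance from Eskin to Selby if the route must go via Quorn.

Shortest Eskin→Quorn: Eskin → Jorvik → Quorn = 10
Shortest Quorn→Selby: Quorn → Selby = 20
Total via Quorn: 10 + 20 = 30 km.

30 km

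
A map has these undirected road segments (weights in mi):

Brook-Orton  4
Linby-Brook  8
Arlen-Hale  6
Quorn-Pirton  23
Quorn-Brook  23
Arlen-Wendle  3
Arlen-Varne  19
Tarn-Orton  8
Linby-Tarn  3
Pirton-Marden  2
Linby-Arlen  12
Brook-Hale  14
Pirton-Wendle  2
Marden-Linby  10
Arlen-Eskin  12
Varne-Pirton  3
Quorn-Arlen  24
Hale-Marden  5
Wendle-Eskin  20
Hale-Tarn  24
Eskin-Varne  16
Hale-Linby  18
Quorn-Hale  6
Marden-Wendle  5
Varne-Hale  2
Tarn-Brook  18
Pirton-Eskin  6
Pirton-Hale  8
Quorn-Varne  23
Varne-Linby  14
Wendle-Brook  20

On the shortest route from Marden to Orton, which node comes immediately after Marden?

Linby

Compare a few routes:
Marden - Linby - Brook - Orton: 10+8+4 = 22
Marden - Linby - Tarn - Orton: 10+3+8 = 21
Cheapest is Marden - Linby - Tarn - Orton at 21 mi.
So from Marden the first move is to Linby.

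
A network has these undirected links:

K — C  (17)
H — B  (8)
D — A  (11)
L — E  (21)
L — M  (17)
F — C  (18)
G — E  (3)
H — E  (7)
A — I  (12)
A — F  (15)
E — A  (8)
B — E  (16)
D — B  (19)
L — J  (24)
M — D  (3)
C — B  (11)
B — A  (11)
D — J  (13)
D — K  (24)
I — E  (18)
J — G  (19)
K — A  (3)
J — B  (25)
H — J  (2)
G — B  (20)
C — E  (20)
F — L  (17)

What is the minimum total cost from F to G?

26

Running Dijkstra from F:
F: 0
A: 15  (via F)
L: 17  (via F)
C: 18  (via F)
K: 18  (via A)
E: 23  (via A)
B: 26  (via A)
D: 26  (via A)
G: 26  (via E)
Shortest route: F–A–E–G = 26.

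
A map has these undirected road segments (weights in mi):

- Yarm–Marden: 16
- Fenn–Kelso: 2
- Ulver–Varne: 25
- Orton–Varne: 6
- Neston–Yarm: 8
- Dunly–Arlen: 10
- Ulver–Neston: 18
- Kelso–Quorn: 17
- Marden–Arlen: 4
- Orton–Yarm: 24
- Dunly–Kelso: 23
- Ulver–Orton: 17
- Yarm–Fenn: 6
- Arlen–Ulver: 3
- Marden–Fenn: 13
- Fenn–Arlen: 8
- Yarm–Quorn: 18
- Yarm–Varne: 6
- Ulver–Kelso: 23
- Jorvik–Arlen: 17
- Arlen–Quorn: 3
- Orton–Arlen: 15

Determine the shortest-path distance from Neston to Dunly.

31 mi

Candidate routes:
Neston → Ulver → Arlen → Dunly: 18+3+10 = 31
Neston → Yarm → Marden → Arlen → Dunly: 8+16+4+10 = 38
Neston → Yarm → Fenn → Arlen → Dunly: 8+6+8+10 = 32
The minimum is 31 mi via Neston → Ulver → Arlen → Dunly.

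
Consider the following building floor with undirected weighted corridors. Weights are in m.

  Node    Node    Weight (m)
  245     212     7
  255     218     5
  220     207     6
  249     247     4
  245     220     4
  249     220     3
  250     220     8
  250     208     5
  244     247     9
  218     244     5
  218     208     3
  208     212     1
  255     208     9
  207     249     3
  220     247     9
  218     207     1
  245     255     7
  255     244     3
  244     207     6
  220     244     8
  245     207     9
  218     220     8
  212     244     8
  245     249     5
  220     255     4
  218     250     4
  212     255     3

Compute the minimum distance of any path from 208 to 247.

11 m

Settle nodes by increasing distance from 208:
208: 0
212: 1  (via 208)
218: 3  (via 208)
207: 4  (via 218)
255: 4  (via 212)
250: 5  (via 208)
249: 7  (via 207)
244: 7  (via 255)
220: 8  (via 255)
245: 8  (via 212)
247: 11  (via 249)
Shortest route: 208 → 218 → 207 → 249 → 247 = 11 m.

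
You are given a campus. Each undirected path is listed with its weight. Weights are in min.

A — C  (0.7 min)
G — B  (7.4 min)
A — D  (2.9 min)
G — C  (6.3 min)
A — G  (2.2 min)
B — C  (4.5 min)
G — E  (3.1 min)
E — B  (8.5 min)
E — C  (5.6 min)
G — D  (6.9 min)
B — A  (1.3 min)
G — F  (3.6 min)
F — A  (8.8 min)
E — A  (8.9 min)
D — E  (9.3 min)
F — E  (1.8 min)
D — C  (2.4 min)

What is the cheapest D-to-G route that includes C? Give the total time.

Best D to C: D–C costing 2.4
Best C to G: C–A–G costing 2.9
Total via C: 2.4 + 2.9 = 5.3 min.

5.3 min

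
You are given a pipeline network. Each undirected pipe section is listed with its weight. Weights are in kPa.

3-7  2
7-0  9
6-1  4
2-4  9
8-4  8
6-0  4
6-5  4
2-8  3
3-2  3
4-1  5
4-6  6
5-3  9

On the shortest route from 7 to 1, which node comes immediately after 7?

Compare a few routes:
7–3–2–4–1: 2+3+9+5 = 19
7–3–5–6–1: 2+9+4+4 = 19
7–0–6–1: 9+4+4 = 17
Cheapest is 7–0–6–1 at 17 kPa.
So from 7 the first move is to 0.

0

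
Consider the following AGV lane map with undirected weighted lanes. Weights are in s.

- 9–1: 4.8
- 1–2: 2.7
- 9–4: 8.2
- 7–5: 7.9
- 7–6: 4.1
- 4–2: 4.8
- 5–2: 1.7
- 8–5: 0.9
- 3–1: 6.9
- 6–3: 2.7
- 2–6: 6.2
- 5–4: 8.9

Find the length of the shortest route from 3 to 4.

13.7 s

Running Dijkstra from 3:
3: 0
6: 2.7  (via 3)
7: 6.8  (via 6)
1: 6.9  (via 3)
2: 8.9  (via 6)
5: 10.6  (via 2)
8: 11.5  (via 5)
9: 11.7  (via 1)
4: 13.7  (via 2)
Shortest route: 3–6–2–4 = 13.7 s.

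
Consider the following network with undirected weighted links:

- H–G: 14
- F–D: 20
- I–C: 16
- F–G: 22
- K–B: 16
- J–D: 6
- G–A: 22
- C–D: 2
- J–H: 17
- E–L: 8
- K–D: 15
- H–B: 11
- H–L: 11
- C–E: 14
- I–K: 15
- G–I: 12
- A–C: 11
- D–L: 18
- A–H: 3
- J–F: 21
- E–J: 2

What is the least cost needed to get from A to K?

28

Shortest distances from A:
A: 0
H: 3  (via A)
C: 11  (via A)
D: 13  (via C)
B: 14  (via H)
L: 14  (via H)
G: 17  (via H)
J: 19  (via D)
E: 21  (via J)
I: 27  (via C)
K: 28  (via D)
Shortest route: A → C → D → K = 28.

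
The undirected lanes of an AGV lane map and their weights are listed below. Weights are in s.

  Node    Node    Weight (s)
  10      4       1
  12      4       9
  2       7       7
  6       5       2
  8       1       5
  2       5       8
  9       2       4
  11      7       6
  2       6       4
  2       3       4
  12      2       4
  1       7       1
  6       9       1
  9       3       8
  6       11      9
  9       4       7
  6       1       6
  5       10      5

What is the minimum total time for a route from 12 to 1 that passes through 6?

14 s

Best 12 to 6: 12 → 2 → 6 costing 8
Shortest 6→1: 6 → 1 = 6
Total via 6: 8 + 6 = 14 s.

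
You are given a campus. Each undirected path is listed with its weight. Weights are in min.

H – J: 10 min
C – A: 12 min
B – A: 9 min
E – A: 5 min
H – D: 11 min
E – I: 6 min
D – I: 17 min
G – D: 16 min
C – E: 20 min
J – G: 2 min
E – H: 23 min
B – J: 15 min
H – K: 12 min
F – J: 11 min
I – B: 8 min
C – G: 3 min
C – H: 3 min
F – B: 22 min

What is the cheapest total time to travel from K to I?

Settle nodes by increasing distance from K:
K: 0
H: 12  (via K)
C: 15  (via H)
G: 18  (via C)
J: 20  (via G)
D: 23  (via H)
A: 27  (via C)
F: 31  (via J)
E: 32  (via A)
B: 35  (via J)
I: 38  (via E)
Shortest route: K–H–C–A–E–I = 38 min.

38 min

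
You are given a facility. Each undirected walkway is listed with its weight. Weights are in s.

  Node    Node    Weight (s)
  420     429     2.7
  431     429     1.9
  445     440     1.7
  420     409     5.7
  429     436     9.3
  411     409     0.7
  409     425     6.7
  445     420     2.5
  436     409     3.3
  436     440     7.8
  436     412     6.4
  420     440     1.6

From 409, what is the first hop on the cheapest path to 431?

420

Enumerating some paths:
409 → 436 → 440 → 420 → 429 → 431: 3.3+7.8+1.6+2.7+1.9 = 17.3
409 → 420 → 429 → 431: 5.7+2.7+1.9 = 10.3
409 → 436 → 429 → 431: 3.3+9.3+1.9 = 14.5
Cheapest is 409 → 420 → 429 → 431 at 10.3 s.
So from 409 the first move is to 420.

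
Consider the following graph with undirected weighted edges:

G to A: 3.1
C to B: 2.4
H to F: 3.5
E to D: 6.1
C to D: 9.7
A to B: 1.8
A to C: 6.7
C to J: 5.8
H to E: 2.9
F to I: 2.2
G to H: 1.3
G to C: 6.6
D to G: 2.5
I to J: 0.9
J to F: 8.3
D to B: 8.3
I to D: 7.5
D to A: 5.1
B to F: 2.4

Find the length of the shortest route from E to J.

9.5

Compare a few routes:
E → H → G → A → B → F → I → J: 2.9+1.3+3.1+1.8+2.4+2.2+0.9 = 14.6
E → D → I → J: 6.1+7.5+0.9 = 14.5
E → H → F → I → J: 2.9+3.5+2.2+0.9 = 9.5
The minimum is 9.5 via E → H → F → I → J.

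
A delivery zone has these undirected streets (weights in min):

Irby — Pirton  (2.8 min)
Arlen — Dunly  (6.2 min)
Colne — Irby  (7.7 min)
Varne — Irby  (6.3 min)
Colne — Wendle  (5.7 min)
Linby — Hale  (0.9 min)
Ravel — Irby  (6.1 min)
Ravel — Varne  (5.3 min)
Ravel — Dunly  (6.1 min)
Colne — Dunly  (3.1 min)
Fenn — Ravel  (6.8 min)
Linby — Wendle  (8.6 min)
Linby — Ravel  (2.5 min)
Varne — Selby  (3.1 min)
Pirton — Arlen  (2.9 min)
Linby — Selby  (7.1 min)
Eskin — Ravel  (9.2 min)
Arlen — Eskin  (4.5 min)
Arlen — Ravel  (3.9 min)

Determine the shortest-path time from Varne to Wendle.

16.4 min

Settle nodes by increasing distance from Varne:
Varne: 0
Selby: 3.1  (via Varne)
Ravel: 5.3  (via Varne)
Irby: 6.3  (via Varne)
Linby: 7.8  (via Ravel)
Hale: 8.7  (via Linby)
Pirton: 9.1  (via Irby)
Arlen: 9.2  (via Ravel)
Dunly: 11.4  (via Ravel)
Fenn: 12.1  (via Ravel)
Eskin: 13.7  (via Arlen)
Colne: 14  (via Irby)
Wendle: 16.4  (via Linby)
Shortest route: Varne → Ravel → Linby → Wendle = 16.4 min.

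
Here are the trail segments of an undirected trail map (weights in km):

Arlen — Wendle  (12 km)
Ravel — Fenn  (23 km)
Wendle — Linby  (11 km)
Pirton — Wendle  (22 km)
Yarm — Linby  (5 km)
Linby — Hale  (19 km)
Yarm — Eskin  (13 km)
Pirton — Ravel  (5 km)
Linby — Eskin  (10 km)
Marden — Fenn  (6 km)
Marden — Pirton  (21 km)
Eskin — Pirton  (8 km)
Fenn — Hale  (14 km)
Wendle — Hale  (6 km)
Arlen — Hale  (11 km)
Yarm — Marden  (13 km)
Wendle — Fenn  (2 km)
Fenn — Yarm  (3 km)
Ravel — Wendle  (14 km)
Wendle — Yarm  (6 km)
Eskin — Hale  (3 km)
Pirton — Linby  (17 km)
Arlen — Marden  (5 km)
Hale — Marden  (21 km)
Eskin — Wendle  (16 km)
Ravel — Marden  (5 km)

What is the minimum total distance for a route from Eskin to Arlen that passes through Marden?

22 km

Shortest Eskin→Marden: Eskin → Hale → Wendle → Fenn → Marden = 17
Best Marden to Arlen: Marden → Arlen costing 5
Total via Marden: 17 + 5 = 22 km.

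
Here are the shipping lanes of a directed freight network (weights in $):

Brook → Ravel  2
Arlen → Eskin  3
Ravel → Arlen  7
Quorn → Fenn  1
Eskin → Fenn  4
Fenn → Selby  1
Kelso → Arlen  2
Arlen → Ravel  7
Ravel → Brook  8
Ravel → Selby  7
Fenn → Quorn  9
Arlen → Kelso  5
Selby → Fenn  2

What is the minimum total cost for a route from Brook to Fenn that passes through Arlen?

$16

Best Brook to Arlen: Brook–Ravel–Arlen costing 9
Shortest Arlen→Fenn: Arlen–Eskin–Fenn = 7
Total via Arlen: 9 + 7 = $16.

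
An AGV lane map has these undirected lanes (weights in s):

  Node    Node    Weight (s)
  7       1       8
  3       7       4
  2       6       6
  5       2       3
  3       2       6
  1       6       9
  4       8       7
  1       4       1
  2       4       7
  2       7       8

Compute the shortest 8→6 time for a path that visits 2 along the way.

20 s

Shortest 8→2: 8 → 4 → 2 = 14
Shortest 2→6: 2 → 6 = 6
Total via 2: 14 + 6 = 20 s.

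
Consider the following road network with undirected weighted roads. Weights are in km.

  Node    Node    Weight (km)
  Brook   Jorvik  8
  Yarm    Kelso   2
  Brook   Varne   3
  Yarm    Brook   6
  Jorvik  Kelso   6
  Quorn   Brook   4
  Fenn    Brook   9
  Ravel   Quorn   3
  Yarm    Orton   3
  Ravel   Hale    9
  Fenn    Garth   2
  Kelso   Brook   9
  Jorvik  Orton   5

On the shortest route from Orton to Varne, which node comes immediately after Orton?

Yarm

Compare a few routes:
Orton - Yarm - Kelso - Jorvik - Brook - Varne: 3+2+6+8+3 = 22
Orton - Yarm - Brook - Varne: 3+6+3 = 12
Orton - Yarm - Kelso - Brook - Varne: 3+2+9+3 = 17
Orton - Jorvik - Brook - Varne: 5+8+3 = 16
The minimum is 12 km via Orton - Yarm - Brook - Varne.
So from Orton the first move is to Yarm.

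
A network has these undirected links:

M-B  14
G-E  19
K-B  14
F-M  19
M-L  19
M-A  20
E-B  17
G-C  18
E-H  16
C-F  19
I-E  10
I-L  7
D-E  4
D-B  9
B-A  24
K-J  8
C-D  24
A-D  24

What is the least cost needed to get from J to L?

52

Candidate routes:
J - K - B - E - I - L: 8+14+17+10+7 = 56
J - K - B - M - L: 8+14+14+19 = 55
J - K - B - D - E - I - L: 8+14+9+4+10+7 = 52
Cheapest is J - K - B - D - E - I - L at 52.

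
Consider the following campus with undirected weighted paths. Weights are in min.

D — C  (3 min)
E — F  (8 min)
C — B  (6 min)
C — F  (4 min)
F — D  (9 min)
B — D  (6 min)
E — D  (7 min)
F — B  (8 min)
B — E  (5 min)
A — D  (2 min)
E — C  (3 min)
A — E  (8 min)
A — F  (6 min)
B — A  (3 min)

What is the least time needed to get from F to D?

Candidate routes:
F–D: 9 = 9
F–A–D: 6+2 = 8
F–B–A–D: 8+3+2 = 13
F–C–D: 4+3 = 7
Cheapest is F–C–D at 7 min.

7 min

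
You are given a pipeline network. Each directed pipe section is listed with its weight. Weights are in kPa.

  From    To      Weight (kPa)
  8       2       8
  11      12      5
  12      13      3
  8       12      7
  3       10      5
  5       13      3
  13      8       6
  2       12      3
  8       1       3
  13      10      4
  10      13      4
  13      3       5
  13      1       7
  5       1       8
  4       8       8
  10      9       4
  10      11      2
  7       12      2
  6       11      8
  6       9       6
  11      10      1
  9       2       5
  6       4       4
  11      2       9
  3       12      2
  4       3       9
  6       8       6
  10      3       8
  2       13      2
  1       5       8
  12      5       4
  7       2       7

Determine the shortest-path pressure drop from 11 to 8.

11 kPa

Settle nodes by increasing distance from 11:
11: 0
10: 1  (via 11)
9: 5  (via 10)
12: 5  (via 11)
13: 5  (via 10)
2: 9  (via 11)
3: 9  (via 10)
5: 9  (via 12)
8: 11  (via 13)
Shortest route: 11–10–13–8 = 11 kPa.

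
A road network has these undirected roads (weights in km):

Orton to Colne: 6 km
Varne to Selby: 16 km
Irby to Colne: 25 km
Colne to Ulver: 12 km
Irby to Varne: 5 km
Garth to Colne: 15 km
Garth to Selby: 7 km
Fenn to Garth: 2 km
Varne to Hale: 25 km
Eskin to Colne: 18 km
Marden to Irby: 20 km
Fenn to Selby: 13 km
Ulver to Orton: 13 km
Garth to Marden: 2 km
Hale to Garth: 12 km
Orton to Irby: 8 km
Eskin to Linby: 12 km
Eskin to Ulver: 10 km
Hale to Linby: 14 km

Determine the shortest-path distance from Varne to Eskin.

Settle nodes by increasing distance from Varne:
Varne: 0
Irby: 5  (via Varne)
Orton: 13  (via Irby)
Selby: 16  (via Varne)
Colne: 19  (via Orton)
Garth: 23  (via Selby)
Marden: 25  (via Irby)
Fenn: 25  (via Garth)
Hale: 25  (via Varne)
Ulver: 26  (via Orton)
Eskin: 36  (via Ulver)
Shortest route: Varne → Irby → Orton → Ulver → Eskin = 36 km.

36 km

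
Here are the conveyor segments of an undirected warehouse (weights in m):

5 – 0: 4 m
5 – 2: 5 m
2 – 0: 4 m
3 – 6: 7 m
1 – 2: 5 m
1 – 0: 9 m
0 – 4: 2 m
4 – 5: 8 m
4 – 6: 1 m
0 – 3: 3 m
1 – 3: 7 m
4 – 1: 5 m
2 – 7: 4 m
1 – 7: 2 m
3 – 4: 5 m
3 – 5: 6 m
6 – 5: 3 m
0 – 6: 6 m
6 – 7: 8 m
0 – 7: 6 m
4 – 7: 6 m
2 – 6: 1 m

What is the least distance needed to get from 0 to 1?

7 m

Candidate routes:
0–7–1: 6+2 = 8
0–4–1: 2+5 = 7
Cheapest is 0–4–1 at 7 m.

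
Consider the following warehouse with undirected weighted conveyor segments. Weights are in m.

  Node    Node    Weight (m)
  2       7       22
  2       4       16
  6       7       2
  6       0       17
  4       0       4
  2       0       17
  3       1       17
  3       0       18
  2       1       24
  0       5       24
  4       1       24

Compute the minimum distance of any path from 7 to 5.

43 m

Enumerating some paths:
7–2–0–5: 22+17+24 = 63
7–6–0–5: 2+17+24 = 43
7–2–4–0–5: 22+16+4+24 = 66
Cheapest is 7–6–0–5 at 43 m.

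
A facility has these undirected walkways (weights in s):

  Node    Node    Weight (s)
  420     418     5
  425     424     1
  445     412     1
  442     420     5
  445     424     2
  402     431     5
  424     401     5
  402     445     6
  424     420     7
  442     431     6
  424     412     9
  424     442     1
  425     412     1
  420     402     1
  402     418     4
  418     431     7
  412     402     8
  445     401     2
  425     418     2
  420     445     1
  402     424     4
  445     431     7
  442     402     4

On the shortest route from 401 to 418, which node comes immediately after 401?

Candidate routes:
401 - 424 - 425 - 418: 5+1+2 = 8
401 - 445 - 424 - 425 - 418: 2+2+1+2 = 7
401 - 445 - 420 - 418: 2+1+5 = 8
401 - 445 - 412 - 425 - 418: 2+1+1+2 = 6
The minimum is 6 s via 401 - 445 - 412 - 425 - 418.
So from 401 the first move is to 445.

445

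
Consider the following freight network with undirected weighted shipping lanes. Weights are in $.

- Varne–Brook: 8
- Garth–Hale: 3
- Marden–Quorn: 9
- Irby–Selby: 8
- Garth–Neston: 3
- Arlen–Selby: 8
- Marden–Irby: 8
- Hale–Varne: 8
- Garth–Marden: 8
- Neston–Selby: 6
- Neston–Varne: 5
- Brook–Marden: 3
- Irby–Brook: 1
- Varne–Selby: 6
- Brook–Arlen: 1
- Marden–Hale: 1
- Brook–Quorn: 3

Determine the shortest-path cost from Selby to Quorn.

$12

Settle nodes by increasing distance from Selby:
Selby: 0
Varne: 6  (via Selby)
Neston: 6  (via Selby)
Arlen: 8  (via Selby)
Irby: 8  (via Selby)
Brook: 9  (via Arlen)
Garth: 9  (via Neston)
Quorn: 12  (via Brook)
Shortest route: Selby → Arlen → Brook → Quorn = $12.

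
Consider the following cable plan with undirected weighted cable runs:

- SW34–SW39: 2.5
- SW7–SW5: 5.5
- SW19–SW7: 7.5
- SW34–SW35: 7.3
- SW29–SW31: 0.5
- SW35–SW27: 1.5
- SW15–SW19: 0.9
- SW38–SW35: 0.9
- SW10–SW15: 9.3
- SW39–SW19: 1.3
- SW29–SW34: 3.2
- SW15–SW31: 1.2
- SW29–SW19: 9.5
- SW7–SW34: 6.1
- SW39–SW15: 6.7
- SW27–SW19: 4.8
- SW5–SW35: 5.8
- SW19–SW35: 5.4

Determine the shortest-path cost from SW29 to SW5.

Running Dijkstra from SW29:
SW29: 0
SW31: 0.5  (via SW29)
SW15: 1.7  (via SW31)
SW19: 2.6  (via SW15)
SW34: 3.2  (via SW29)
SW39: 3.9  (via SW19)
SW27: 7.4  (via SW19)
SW35: 8  (via SW19)
SW38: 8.9  (via SW35)
SW7: 9.3  (via SW34)
SW10: 11  (via SW15)
SW5: 13.8  (via SW35)
Shortest route: SW29 → SW31 → SW15 → SW19 → SW35 → SW5 = 13.8.

13.8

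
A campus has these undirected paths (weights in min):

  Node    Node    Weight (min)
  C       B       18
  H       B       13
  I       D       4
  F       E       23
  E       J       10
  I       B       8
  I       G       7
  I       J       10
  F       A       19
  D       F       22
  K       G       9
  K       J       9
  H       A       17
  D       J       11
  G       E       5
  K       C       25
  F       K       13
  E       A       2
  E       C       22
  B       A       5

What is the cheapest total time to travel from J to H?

29 min

Compare a few routes:
J - E - A - B - H: 10+2+5+13 = 30
J - E - A - H: 10+2+17 = 29
The minimum is 29 min via J - E - A - H.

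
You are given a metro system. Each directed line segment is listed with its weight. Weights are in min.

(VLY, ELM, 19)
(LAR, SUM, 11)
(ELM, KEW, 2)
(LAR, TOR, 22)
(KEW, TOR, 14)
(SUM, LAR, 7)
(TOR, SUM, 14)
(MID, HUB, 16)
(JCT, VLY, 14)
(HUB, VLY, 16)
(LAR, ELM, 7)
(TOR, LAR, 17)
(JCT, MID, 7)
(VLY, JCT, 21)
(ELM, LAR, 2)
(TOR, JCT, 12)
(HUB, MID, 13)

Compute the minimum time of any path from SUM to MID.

48 min

Running Dijkstra from SUM:
SUM: 0
LAR: 7  (via SUM)
ELM: 14  (via LAR)
KEW: 16  (via ELM)
TOR: 29  (via LAR)
JCT: 41  (via TOR)
MID: 48  (via JCT)
Shortest route: SUM–LAR–TOR–JCT–MID = 48 min.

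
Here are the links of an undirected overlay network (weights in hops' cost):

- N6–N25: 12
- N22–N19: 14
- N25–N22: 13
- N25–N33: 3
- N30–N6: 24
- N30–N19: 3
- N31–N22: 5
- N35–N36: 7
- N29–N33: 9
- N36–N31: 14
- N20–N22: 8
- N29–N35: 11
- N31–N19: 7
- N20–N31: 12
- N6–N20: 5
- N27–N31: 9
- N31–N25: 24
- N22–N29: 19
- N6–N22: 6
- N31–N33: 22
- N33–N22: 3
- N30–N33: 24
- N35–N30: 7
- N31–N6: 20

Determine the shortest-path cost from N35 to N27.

26 hops' cost

Candidate routes:
N35–N30–N19–N31–N27: 7+3+7+9 = 26
N35–N36–N31–N27: 7+14+9 = 30
Cheapest is N35–N30–N19–N31–N27 at 26 hops' cost.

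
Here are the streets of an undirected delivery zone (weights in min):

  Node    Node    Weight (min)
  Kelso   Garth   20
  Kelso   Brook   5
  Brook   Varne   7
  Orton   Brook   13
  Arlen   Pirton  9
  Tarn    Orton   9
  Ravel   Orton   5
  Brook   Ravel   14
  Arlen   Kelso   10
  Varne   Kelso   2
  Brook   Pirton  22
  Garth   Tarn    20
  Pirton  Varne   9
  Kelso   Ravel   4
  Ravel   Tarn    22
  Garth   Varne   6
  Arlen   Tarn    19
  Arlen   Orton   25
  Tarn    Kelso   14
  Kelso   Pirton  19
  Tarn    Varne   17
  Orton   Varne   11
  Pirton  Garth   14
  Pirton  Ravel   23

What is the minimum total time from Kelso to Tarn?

Running Dijkstra from Kelso:
Kelso: 0
Varne: 2  (via Kelso)
Ravel: 4  (via Kelso)
Brook: 5  (via Kelso)
Garth: 8  (via Varne)
Orton: 9  (via Ravel)
Arlen: 10  (via Kelso)
Pirton: 11  (via Varne)
Tarn: 14  (via Kelso)
Shortest route: Kelso → Tarn = 14 min.

14 min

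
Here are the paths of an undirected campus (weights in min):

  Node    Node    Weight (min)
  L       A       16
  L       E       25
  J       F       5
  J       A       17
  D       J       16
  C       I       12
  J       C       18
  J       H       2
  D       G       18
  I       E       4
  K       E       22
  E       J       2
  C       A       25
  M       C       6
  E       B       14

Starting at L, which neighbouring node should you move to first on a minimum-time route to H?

E

Compare a few routes:
L → A → J → H: 16+17+2 = 35
L → E → J → H: 25+2+2 = 29
Cheapest is L → E → J → H at 29 min.
So from L the first move is to E.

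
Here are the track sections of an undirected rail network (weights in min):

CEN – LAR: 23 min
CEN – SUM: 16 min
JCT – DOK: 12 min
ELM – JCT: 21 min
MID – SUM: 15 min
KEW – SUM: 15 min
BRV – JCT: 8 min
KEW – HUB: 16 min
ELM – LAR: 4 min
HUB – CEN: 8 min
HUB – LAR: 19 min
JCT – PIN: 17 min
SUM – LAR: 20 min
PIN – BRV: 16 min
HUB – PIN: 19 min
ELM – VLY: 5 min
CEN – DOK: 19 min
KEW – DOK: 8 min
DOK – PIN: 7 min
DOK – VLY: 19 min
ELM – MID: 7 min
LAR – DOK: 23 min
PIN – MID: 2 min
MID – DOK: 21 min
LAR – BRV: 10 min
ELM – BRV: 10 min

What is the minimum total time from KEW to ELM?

Candidate routes:
KEW–DOK–VLY–ELM: 8+19+5 = 32
KEW–DOK–LAR–ELM: 8+23+4 = 35
KEW–DOK–PIN–MID–ELM: 8+7+2+7 = 24
The minimum is 24 min via KEW–DOK–PIN–MID–ELM.

24 min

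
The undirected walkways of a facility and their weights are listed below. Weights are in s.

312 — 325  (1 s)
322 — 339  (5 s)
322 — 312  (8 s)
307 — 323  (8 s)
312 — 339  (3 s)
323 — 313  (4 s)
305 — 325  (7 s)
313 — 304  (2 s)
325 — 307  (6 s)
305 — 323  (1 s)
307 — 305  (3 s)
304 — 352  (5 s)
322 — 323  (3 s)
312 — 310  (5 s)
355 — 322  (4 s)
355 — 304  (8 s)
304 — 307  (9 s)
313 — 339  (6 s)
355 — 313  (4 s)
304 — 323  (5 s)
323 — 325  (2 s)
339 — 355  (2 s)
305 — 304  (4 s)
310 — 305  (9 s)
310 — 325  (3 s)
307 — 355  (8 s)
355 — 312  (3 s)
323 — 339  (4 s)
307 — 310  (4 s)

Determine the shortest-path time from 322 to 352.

13 s

Enumerating some paths:
322 → 323 → 304 → 352: 3+5+5 = 13
322 → 355 → 304 → 352: 4+8+5 = 17
322 → 323 → 313 → 304 → 352: 3+4+2+5 = 14
322 → 355 → 313 → 304 → 352: 4+4+2+5 = 15
The minimum is 13 s via 322 → 323 → 304 → 352.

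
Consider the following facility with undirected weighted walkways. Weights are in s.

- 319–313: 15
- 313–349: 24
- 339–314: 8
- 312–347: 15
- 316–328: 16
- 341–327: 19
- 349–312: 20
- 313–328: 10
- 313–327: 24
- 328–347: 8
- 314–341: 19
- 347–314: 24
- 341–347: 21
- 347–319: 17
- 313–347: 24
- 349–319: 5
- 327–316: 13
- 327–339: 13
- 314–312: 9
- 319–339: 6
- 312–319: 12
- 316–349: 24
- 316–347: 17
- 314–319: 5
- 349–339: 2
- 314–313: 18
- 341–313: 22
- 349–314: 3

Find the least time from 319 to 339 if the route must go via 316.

55 s

Shortest 319→316: 319 → 349 → 316 = 29
Shortest 316→339: 316 → 327 → 339 = 26
Total via 316: 29 + 26 = 55 s.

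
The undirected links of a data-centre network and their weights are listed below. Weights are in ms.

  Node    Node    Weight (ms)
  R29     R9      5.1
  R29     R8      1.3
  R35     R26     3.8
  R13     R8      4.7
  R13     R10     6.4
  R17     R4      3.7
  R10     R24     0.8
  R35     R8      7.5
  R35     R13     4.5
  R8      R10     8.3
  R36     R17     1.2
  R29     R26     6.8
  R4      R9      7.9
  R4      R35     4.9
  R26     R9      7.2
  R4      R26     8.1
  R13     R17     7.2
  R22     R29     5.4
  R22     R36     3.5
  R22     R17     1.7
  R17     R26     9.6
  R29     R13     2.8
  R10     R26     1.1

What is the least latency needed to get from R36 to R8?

9.6 ms

Settle nodes by increasing distance from R36:
R36: 0
R17: 1.2  (via R36)
R22: 2.9  (via R17)
R4: 4.9  (via R17)
R29: 8.3  (via R22)
R13: 8.4  (via R17)
R8: 9.6  (via R29)
Shortest route: R36 → R17 → R22 → R29 → R8 = 9.6 ms.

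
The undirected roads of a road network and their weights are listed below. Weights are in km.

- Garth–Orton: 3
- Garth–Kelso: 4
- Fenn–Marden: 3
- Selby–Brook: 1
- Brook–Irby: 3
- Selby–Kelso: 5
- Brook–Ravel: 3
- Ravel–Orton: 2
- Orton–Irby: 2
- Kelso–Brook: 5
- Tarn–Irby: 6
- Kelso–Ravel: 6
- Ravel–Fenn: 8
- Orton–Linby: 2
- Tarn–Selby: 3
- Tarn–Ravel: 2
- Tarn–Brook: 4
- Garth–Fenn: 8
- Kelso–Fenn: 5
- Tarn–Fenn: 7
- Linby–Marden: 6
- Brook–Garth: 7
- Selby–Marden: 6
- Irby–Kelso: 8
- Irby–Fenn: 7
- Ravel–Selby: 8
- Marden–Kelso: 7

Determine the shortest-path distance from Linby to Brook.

7 km

Candidate routes:
Linby–Orton–Ravel–Tarn–Selby–Brook: 2+2+2+3+1 = 10
Linby–Orton–Ravel–Brook: 2+2+3 = 7
Cheapest is Linby–Orton–Ravel–Brook at 7 km.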